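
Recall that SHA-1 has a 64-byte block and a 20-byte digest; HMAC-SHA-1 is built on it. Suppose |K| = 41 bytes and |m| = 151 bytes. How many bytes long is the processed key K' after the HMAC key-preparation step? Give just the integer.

Key is 41 ≤ 64 bytes, zero-padded: |K'| = 64.

64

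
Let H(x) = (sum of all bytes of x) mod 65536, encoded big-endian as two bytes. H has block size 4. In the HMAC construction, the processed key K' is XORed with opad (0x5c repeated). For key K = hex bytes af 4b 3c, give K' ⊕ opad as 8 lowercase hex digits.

Key hex bytes af 4b 3c is 3 bytes ≤ B = 4; zero-pad to 4 bytes: K' = af 4b 3c 00.
XOR each byte with 0x5c: af⊕5c=f3, 4b⊕5c=17, 3c⊕5c=60, 00⊕5c=5c.

f317605c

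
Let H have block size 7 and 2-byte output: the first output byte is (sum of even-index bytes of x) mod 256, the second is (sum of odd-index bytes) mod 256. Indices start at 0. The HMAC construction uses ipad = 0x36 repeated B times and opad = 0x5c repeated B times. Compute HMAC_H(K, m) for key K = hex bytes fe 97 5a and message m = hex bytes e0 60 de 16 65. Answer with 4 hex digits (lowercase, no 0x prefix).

Key hex bytes fe 97 5a is 3 bytes ≤ B = 7; zero-pad to 7 bytes: K' = fe 97 5a 00 00 00 00.
K' ⊕ ipad = c8 a1 6c 36 36 36 36.  K' ⊕ opad = a2 cb 06 5c 5c 5c 5c.
Inner input = (K'⊕ipad) ∥ m = c8 a1 6c 36 36 36 36 ∥ e0 60 de 16 65.
Inner hash: even-index sum = 534 mod 256 = 22; odd-index sum = 816 mod 256 = 48 → 16 30.
Outer input = (K'⊕opad) ∥ inner = a2 cb 06 5c 5c 5c 5c ∥ 16 30.
Outer hash (tag): even-index sum = 400 mod 256 = 144; odd-index sum = 409 mod 256 = 153 → 90 99.

9099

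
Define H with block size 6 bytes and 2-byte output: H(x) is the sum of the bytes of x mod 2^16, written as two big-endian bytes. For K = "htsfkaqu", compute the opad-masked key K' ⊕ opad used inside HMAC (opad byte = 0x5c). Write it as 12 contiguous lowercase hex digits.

Key "htsfkaqu" = 68 74 73 66 6b 61 71 75 is 8 bytes > B = 6, so hash it first: H(key) = 03 67, then zero-pad to 6 bytes: K' = 03 67 00 00 00 00.
XOR each byte with 0x5c: 03⊕5c=5f, 67⊕5c=3b, 00⊕5c=5c, 00⊕5c=5c, 00⊕5c=5c, 00⊕5c=5c.

5f3b5c5c5c5c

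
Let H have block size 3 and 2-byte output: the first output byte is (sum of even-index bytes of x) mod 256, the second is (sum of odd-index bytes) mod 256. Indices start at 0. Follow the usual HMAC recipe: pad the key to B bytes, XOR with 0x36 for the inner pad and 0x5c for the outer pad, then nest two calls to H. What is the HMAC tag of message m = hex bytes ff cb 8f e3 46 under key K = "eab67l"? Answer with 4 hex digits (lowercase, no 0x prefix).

Key "eab67l" = 65 61 62 36 37 6c is 6 bytes > B = 3, so hash it first: H(key) = fe 03, then zero-pad to 3 bytes: K' = fe 03 00.
K' ⊕ ipad = c8 35 36.  K' ⊕ opad = a2 5f 5c.
Inner input = (K'⊕ipad) ∥ m = c8 35 36 ∥ ff cb 8f e3 46.
Inner hash: even-index sum = 684 mod 256 = 172; odd-index sum = 521 mod 256 = 9 → ac 09.
Outer input = (K'⊕opad) ∥ inner = a2 5f 5c ∥ ac 09.
Outer hash (tag): even-index sum = 263 mod 256 = 7; odd-index sum = 267 mod 256 = 11 → 07 0b.

070b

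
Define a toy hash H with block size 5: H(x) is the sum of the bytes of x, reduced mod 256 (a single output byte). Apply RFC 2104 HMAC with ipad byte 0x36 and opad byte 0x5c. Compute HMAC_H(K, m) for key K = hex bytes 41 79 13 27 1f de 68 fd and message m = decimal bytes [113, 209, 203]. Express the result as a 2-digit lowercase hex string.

bf

Key hex bytes 41 79 13 27 1f de 68 fd is 8 bytes > B = 5, so hash it first: H(key) = 56, then zero-pad to 5 bytes: K' = 56 00 00 00 00.
K' ⊕ ipad = 60 36 36 36 36.  K' ⊕ opad = 0a 5c 5c 5c 5c.
Inner input = (K'⊕ipad) ∥ m = 60 36 36 36 36 ∥ 71 d1 cb.
Inner hash: sum = 96+54+54+54+54+113+209+203 = 837; mod 256 = 69 → 45.
Outer input = (K'⊕opad) ∥ inner = 0a 5c 5c 5c 5c ∥ 45.
Outer hash (tag): sum = 10+92+92+92+92+69 = 447; mod 256 = 191 → bf.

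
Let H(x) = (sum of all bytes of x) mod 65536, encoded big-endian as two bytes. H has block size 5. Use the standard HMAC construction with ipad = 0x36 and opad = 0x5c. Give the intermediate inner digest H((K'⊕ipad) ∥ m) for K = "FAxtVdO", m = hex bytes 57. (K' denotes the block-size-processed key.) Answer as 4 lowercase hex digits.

Key "FAxtVdO" = 46 41 78 74 56 64 4f is 7 bytes > B = 5, so hash it first: H(key) = 02 7c, then zero-pad to 5 bytes: K' = 02 7c 00 00 00.
K' ⊕ ipad = 34 4a 36 36 36.
Inner input = 34 4a 36 36 36 ∥ 57.
Inner hash: sum = 52+74+54+54+54+87 = 375 → 01 77.

0177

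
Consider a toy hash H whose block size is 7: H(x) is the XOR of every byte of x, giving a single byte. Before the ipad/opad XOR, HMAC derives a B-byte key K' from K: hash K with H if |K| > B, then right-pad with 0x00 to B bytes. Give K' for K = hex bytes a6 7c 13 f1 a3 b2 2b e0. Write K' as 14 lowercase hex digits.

|K| = 8 > B = 7, so first hash the key.
H(K): XOR a6⊕7c⊕13⊕f1⊕a3⊕b2⊕2b⊕e0 = e2.
Zero-pad H(K) = e2 to 7 bytes: K' = e2 00 00 00 00 00 00.

e2000000000000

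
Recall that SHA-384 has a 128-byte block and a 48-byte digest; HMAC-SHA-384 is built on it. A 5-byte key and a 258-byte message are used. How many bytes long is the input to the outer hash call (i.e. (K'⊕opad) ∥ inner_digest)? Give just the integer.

176

Key is 5 ≤ 128 bytes, zero-padded: |K'| = 128.
Outer input = (K'⊕opad) ∥ H(inner) → 128 + 48 = 176 bytes.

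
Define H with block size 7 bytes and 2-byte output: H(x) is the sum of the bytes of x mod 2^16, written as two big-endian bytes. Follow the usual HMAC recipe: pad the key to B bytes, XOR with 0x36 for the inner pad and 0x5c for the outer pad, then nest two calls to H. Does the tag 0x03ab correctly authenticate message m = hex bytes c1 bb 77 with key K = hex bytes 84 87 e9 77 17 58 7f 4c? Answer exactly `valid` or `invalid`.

invalid

Key hex bytes 84 87 e9 77 17 58 7f 4c is 8 bytes > B = 7, so hash it first: H(key) = 03 a5, then zero-pad to 7 bytes: K' = 03 a5 00 00 00 00 00.
K' ⊕ ipad = 35 93 36 36 36 36 36; K' ⊕ opad = 5f f9 5c 5c 5c 5c 5c.
Inner hash: sum = 53+147+54+54+54+54+54+193+187+119 = 969 → 03 c9.
Outer hash (recomputed tag): sum = 95+249+92+92+92+92+92+3+201 = 1008 → 03 f0.
Recomputed tag = 03f0; claimed = 03ab → mismatch.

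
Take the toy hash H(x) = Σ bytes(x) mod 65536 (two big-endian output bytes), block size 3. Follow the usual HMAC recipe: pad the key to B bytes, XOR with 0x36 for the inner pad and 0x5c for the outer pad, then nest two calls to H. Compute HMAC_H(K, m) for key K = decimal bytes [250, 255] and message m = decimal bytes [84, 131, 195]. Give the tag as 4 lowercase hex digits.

Key decimal bytes [250, 255] = fa ff is 2 bytes ≤ B = 3; zero-pad to 3 bytes: K' = fa ff 00.
K' ⊕ ipad = cc c9 36.  K' ⊕ opad = a6 a3 5c.
Inner input = (K'⊕ipad) ∥ m = cc c9 36 ∥ 54 83 c3.
Inner hash: sum = 204+201+54+84+131+195 = 869 → 03 65.
Outer input = (K'⊕opad) ∥ inner = a6 a3 5c ∥ 03 65.
Outer hash (tag): sum = 166+163+92+3+101 = 525 → 02 0d.

020d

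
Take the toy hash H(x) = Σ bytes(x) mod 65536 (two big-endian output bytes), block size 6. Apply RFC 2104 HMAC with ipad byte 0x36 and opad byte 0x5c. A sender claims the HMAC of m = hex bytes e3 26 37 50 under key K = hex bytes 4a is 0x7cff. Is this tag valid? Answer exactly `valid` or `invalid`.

invalid

Key hex bytes 4a is 1 byte ≤ B = 6; zero-pad to 6 bytes: K' = 4a 00 00 00 00 00.
K' ⊕ ipad = 7c 36 36 36 36 36; K' ⊕ opad = 16 5c 5c 5c 5c 5c.
Inner hash: sum = 124+54+54+54+54+54+227+38+55+80 = 794 → 03 1a.
Outer hash (recomputed tag): sum = 22+92+92+92+92+92+3+26 = 511 → 01 ff.
Recomputed tag = 01ff; claimed = 7cff → mismatch.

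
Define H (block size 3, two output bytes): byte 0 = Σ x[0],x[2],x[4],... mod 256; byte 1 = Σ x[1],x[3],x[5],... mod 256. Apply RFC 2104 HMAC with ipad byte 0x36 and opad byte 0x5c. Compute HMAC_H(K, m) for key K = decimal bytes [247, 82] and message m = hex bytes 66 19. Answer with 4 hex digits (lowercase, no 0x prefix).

Key decimal bytes [247, 82] = f7 52 is 2 bytes ≤ B = 3; zero-pad to 3 bytes: K' = f7 52 00.
K' ⊕ ipad = c1 64 36.  K' ⊕ opad = ab 0e 5c.
Inner input = (K'⊕ipad) ∥ m = c1 64 36 ∥ 66 19.
Inner hash: even-index sum = 272 mod 256 = 16; odd-index sum = 202 mod 256 = 202 → 10 ca.
Outer input = (K'⊕opad) ∥ inner = ab 0e 5c ∥ 10 ca.
Outer hash (tag): even-index sum = 465 mod 256 = 209; odd-index sum = 30 mod 256 = 30 → d1 1e.

d11e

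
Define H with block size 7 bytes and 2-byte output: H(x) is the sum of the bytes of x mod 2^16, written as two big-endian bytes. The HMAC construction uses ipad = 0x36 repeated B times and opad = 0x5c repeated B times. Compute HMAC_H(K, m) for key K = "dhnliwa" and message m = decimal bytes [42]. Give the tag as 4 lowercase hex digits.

Key "dhnliwa" = 64 68 6e 6c 69 77 61 is exactly B = 7 bytes: K' = 64 68 6e 6c 69 77 61.
K' ⊕ ipad = 52 5e 58 5a 5f 41 57.  K' ⊕ opad = 38 34 32 30 35 2b 3d.
Inner input = (K'⊕ipad) ∥ m = 52 5e 58 5a 5f 41 57 ∥ 2a.
Inner hash: sum = 82+94+88+90+95+65+87+42 = 643 → 02 83.
Outer input = (K'⊕opad) ∥ inner = 38 34 32 30 35 2b 3d ∥ 02 83.
Outer hash (tag): sum = 56+52+50+48+53+43+61+2+131 = 496 → 01 f0.

01f0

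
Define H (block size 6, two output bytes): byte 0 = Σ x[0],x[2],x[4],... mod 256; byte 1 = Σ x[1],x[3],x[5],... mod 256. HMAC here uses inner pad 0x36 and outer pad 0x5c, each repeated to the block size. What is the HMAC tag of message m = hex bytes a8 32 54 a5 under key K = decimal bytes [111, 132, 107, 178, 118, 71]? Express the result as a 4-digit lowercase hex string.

Key decimal bytes [111, 132, 107, 178, 118, 71] = 6f 84 6b b2 76 47 is exactly B = 6 bytes: K' = 6f 84 6b b2 76 47.
K' ⊕ ipad = 59 b2 5d 84 40 71.  K' ⊕ opad = 33 d8 37 ee 2a 1b.
Inner input = (K'⊕ipad) ∥ m = 59 b2 5d 84 40 71 ∥ a8 32 54 a5.
Inner hash: even-index sum = 498 mod 256 = 242; odd-index sum = 638 mod 256 = 126 → f2 7e.
Outer input = (K'⊕opad) ∥ inner = 33 d8 37 ee 2a 1b ∥ f2 7e.
Outer hash (tag): even-index sum = 390 mod 256 = 134; odd-index sum = 607 mod 256 = 95 → 86 5f.

865f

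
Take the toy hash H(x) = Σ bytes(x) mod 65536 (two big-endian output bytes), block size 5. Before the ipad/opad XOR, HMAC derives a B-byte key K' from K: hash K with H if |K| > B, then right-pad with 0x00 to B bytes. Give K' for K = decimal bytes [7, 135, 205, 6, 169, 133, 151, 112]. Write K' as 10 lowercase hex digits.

0396000000

|K| = 8 > B = 5, so first hash the key.
H(K): sum = 7+135+205+6+169+133+151+112 = 918 → 03 96.
Zero-pad H(K) = 03 96 to 5 bytes: K' = 03 96 00 00 00.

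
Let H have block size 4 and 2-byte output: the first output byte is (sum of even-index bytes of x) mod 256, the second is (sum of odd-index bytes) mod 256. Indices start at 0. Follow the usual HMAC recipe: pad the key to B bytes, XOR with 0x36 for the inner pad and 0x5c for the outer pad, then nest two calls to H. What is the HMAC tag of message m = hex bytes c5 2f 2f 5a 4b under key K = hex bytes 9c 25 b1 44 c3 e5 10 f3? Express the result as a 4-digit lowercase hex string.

Key hex bytes 9c 25 b1 44 c3 e5 10 f3 is 8 bytes > B = 4, so hash it first: H(key) = 20 41, then zero-pad to 4 bytes: K' = 20 41 00 00.
K' ⊕ ipad = 16 77 36 36.  K' ⊕ opad = 7c 1d 5c 5c.
Inner input = (K'⊕ipad) ∥ m = 16 77 36 36 ∥ c5 2f 2f 5a 4b.
Inner hash: even-index sum = 395 mod 256 = 139; odd-index sum = 310 mod 256 = 54 → 8b 36.
Outer input = (K'⊕opad) ∥ inner = 7c 1d 5c 5c ∥ 8b 36.
Outer hash (tag): even-index sum = 355 mod 256 = 99; odd-index sum = 175 mod 256 = 175 → 63 af.

63af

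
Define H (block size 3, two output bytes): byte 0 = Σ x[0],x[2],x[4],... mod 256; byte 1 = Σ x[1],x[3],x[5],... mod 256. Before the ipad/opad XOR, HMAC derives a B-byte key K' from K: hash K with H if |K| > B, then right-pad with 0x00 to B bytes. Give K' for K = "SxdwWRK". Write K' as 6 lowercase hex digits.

|K| = 7 > B = 3, so first hash the key.
H(K): even-index sum = 345 mod 256 = 89; odd-index sum = 321 mod 256 = 65 → 59 41.
Zero-pad H(K) = 59 41 to 3 bytes: K' = 59 41 00.

594100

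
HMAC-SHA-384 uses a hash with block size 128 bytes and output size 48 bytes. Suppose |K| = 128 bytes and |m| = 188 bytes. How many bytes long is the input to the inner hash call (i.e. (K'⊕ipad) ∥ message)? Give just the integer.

Key is 128 ≤ 128 bytes, zero-padded: |K'| = 128.
Inner input = (K'⊕ipad) ∥ m → 128 + 188 = 316 bytes.

316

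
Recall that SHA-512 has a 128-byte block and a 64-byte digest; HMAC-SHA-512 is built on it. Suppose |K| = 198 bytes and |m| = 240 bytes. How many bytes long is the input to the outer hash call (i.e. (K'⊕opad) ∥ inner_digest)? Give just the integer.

192

Key is 198 > 128 bytes, so it is hashed to 64 bytes then zero-padded to 128: |K'| = 128.
Outer input = (K'⊕opad) ∥ H(inner) → 128 + 64 = 192 bytes.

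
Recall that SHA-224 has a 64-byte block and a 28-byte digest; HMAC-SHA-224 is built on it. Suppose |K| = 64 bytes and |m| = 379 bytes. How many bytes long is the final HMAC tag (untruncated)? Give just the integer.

28

The tag is one SHA-224 digest: 28 bytes.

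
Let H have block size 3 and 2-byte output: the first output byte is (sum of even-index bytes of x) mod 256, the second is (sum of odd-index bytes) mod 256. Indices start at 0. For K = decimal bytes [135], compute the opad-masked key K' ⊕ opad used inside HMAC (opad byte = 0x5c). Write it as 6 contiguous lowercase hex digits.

Key decimal bytes [135] = 87 is 1 byte ≤ B = 3; zero-pad to 3 bytes: K' = 87 00 00.
XOR each byte with 0x5c: 87⊕5c=db, 00⊕5c=5c, 00⊕5c=5c.

db5c5c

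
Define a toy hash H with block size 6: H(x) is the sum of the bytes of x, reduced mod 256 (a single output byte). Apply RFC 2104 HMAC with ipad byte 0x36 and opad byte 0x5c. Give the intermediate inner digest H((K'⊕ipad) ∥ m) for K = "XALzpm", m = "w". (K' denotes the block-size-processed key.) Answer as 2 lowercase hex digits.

Key "XALzpm" = 58 41 4c 7a 70 6d is exactly B = 6 bytes: K' = 58 41 4c 7a 70 6d.
K' ⊕ ipad = 6e 77 7a 4c 46 5b.
Inner input = 6e 77 7a 4c 46 5b ∥ 77.
Inner hash: sum = 110+119+122+76+70+91+119 = 707; mod 256 = 195 → c3.

c3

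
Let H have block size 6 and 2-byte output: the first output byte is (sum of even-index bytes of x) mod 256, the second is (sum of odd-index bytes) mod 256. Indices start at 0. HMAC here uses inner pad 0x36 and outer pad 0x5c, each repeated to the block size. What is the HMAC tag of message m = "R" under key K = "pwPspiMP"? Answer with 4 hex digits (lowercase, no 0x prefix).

e2b8

Key "pwPspiMP" = 70 77 50 73 70 69 4d 50 is 8 bytes > B = 6, so hash it first: H(key) = 7d a3, then zero-pad to 6 bytes: K' = 7d a3 00 00 00 00.
K' ⊕ ipad = 4b 95 36 36 36 36.  K' ⊕ opad = 21 ff 5c 5c 5c 5c.
Inner input = (K'⊕ipad) ∥ m = 4b 95 36 36 36 36 ∥ 52.
Inner hash: even-index sum = 265 mod 256 = 9; odd-index sum = 257 mod 256 = 1 → 09 01.
Outer input = (K'⊕opad) ∥ inner = 21 ff 5c 5c 5c 5c ∥ 09 01.
Outer hash (tag): even-index sum = 226 mod 256 = 226; odd-index sum = 440 mod 256 = 184 → e2 b8.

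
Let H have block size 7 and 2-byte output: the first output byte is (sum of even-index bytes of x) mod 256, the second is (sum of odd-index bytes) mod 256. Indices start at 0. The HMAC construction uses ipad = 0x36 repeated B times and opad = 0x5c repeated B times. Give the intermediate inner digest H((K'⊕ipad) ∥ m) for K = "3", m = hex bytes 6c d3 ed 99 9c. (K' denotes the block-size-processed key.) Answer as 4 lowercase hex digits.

Key "3" = 33 is 1 byte ≤ B = 7; zero-pad to 7 bytes: K' = 33 00 00 00 00 00 00.
K' ⊕ ipad = 05 36 36 36 36 36 36.
Inner input = 05 36 36 36 36 36 36 ∥ 6c d3 ed 99 9c.
Inner hash: even-index sum = 531 mod 256 = 19; odd-index sum = 663 mod 256 = 151 → 13 97.

1397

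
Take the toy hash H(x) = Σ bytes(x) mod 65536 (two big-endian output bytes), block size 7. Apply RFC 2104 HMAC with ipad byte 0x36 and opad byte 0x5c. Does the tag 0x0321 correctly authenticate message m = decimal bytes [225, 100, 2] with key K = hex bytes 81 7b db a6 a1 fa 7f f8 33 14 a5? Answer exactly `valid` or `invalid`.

valid

Key hex bytes 81 7b db a6 a1 fa 7f f8 33 14 a5 is 11 bytes > B = 7, so hash it first: H(key) = 06 7b, then zero-pad to 7 bytes: K' = 06 7b 00 00 00 00 00.
K' ⊕ ipad = 30 4d 36 36 36 36 36; K' ⊕ opad = 5a 27 5c 5c 5c 5c 5c.
Inner hash: sum = 48+77+54+54+54+54+54+225+100+2 = 722 → 02 d2.
Outer hash (recomputed tag): sum = 90+39+92+92+92+92+92+2+210 = 801 → 03 21.
Recomputed tag = 0321; claimed = 0321 → match.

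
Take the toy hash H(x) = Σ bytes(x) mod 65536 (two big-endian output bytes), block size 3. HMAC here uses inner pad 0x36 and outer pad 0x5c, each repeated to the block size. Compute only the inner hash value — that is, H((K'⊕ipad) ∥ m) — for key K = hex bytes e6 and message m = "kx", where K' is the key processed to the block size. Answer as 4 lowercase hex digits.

021f

Key hex bytes e6 is 1 byte ≤ B = 3; zero-pad to 3 bytes: K' = e6 00 00.
K' ⊕ ipad = d0 36 36.
Inner input = d0 36 36 ∥ 6b 78.
Inner hash: sum = 208+54+54+107+120 = 543 → 02 1f.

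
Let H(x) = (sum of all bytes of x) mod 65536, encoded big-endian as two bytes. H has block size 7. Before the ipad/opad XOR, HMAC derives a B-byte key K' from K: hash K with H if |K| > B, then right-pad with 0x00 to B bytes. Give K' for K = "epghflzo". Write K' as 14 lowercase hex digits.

|K| = 8 > B = 7, so first hash the key.
H(K): sum = 101+112+103+104+102+108+122+111 = 863 → 03 5f.
Zero-pad H(K) = 03 5f to 7 bytes: K' = 03 5f 00 00 00 00 00.

035f0000000000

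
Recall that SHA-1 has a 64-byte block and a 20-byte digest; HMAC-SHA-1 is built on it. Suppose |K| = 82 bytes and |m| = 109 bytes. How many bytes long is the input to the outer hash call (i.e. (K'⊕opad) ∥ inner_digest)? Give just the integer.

Key is 82 > 64 bytes, so it is hashed to 20 bytes then zero-padded to 64: |K'| = 64.
Outer input = (K'⊕opad) ∥ H(inner) → 64 + 20 = 84 bytes.

84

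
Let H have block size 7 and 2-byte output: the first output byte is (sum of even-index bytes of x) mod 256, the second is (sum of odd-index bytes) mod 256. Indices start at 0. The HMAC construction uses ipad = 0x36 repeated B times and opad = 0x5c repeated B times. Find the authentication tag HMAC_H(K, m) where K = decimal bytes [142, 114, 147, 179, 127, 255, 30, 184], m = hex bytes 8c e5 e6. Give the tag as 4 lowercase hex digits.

be47

Key decimal bytes [142, 114, 147, 179, 127, 255, 30, 184] = 8e 72 93 b3 7f ff 1e b8 is 8 bytes > B = 7, so hash it first: H(key) = be dc, then zero-pad to 7 bytes: K' = be dc 00 00 00 00 00.
K' ⊕ ipad = 88 ea 36 36 36 36 36.  K' ⊕ opad = e2 80 5c 5c 5c 5c 5c.
Inner input = (K'⊕ipad) ∥ m = 88 ea 36 36 36 36 36 ∥ 8c e5 e6.
Inner hash: even-index sum = 527 mod 256 = 15; odd-index sum = 712 mod 256 = 200 → 0f c8.
Outer input = (K'⊕opad) ∥ inner = e2 80 5c 5c 5c 5c 5c ∥ 0f c8.
Outer hash (tag): even-index sum = 702 mod 256 = 190; odd-index sum = 327 mod 256 = 71 → be 47.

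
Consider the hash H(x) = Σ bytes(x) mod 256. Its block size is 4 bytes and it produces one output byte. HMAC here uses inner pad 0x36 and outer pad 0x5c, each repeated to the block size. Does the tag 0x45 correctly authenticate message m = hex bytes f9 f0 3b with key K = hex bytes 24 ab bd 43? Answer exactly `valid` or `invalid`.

invalid

Key hex bytes 24 ab bd 43 is exactly B = 4 bytes: K' = 24 ab bd 43.
K' ⊕ ipad = 12 9d 8b 75; K' ⊕ opad = 78 f7 e1 1f.
Inner hash: sum = 18+157+139+117+249+240+59 = 979; mod 256 = 211 → d3.
Outer hash (recomputed tag): sum = 120+247+225+31+211 = 834; mod 256 = 66 → 42.
Recomputed tag = 42; claimed = 45 → mismatch.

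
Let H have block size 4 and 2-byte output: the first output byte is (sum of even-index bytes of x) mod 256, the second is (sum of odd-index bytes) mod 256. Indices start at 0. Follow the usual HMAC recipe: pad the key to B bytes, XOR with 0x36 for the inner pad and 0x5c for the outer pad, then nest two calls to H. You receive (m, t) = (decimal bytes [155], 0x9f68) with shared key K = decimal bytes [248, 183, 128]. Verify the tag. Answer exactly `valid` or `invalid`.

Key decimal bytes [248, 183, 128] = f8 b7 80 is 3 bytes ≤ B = 4; zero-pad to 4 bytes: K' = f8 b7 80 00.
K' ⊕ ipad = ce 81 b6 36; K' ⊕ opad = a4 eb dc 5c.
Inner hash: even-index sum = 543 mod 256 = 31; odd-index sum = 183 mod 256 = 183 → 1f b7.
Outer hash (recomputed tag): even-index sum = 415 mod 256 = 159; odd-index sum = 510 mod 256 = 254 → 9f fe.
Recomputed tag = 9ffe; claimed = 9f68 → mismatch.

invalid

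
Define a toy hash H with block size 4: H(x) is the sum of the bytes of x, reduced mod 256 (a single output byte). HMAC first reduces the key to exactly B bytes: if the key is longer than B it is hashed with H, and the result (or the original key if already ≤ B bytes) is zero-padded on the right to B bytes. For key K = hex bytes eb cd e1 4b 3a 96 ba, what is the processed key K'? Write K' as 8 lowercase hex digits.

|K| = 7 > B = 4, so first hash the key.
H(K): sum = 235+205+225+75+58+150+186 = 1134; mod 256 = 110 → 6e.
Zero-pad H(K) = 6e to 4 bytes: K' = 6e 00 00 00.

6e000000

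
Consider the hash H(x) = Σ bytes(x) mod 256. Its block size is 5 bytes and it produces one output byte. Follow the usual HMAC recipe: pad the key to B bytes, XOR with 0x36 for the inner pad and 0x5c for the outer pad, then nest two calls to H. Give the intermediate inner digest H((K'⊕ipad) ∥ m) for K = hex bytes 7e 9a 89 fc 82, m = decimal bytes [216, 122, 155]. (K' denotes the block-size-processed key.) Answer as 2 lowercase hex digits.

1e

Key hex bytes 7e 9a 89 fc 82 is exactly B = 5 bytes: K' = 7e 9a 89 fc 82.
K' ⊕ ipad = 48 ac bf ca b4.
Inner input = 48 ac bf ca b4 ∥ d8 7a 9b.
Inner hash: sum = 72+172+191+202+180+216+122+155 = 1310; mod 256 = 30 → 1e.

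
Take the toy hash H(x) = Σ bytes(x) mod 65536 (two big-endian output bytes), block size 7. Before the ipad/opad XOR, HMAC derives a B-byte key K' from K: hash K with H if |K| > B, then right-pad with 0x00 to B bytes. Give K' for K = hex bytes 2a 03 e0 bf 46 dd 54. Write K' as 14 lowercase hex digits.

2a03e0bf46dd54

Key hex bytes 2a 03 e0 bf 46 dd 54 is exactly B = 7 bytes: K' = 2a 03 e0 bf 46 dd 54.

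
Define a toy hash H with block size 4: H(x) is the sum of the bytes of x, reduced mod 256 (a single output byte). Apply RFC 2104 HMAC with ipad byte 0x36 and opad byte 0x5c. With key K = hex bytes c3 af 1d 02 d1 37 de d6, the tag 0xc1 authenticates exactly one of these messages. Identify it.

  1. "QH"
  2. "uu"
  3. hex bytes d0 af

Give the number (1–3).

3

Key hex bytes c3 af 1d 02 d1 37 de d6 is 8 bytes > B = 4, so hash it first: H(key) = 4d, then zero-pad to 4 bytes: K' = 4d 00 00 00.
K' ⊕ ipad = 7b 36 36 36; K' ⊕ opad = 11 5c 5c 5c.
m1: inner = H(7b 36 36 36 51 48) = b6; tag = H(11 5c 5c 5c b6) = db
m2: inner = H(7b 36 36 36 75 75) = 07; tag = H(11 5c 5c 5c 07) = 2c
m3: inner = H(7b 36 36 36 d0 af) = 9c; tag = H(11 5c 5c 5c 9c) = c1 ← matches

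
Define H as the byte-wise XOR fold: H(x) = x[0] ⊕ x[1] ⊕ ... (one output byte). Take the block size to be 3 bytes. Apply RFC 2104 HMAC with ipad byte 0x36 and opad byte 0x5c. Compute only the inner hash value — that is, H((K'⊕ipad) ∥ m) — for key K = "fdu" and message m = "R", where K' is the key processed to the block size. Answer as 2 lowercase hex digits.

Key "fdu" = 66 64 75 is exactly B = 3 bytes: K' = 66 64 75.
K' ⊕ ipad = 50 52 43.
Inner input = 50 52 43 ∥ 52.
Inner hash: XOR 50⊕52⊕43⊕52 = 13.

13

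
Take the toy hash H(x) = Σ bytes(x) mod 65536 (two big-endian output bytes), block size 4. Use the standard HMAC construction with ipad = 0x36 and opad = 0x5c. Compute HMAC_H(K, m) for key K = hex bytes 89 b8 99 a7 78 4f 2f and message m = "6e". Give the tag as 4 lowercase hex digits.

Key hex bytes 89 b8 99 a7 78 4f 2f is 7 bytes > B = 4, so hash it first: H(key) = 03 77, then zero-pad to 4 bytes: K' = 03 77 00 00.
K' ⊕ ipad = 35 41 36 36.  K' ⊕ opad = 5f 2b 5c 5c.
Inner input = (K'⊕ipad) ∥ m = 35 41 36 36 ∥ 36 65.
Inner hash: sum = 53+65+54+54+54+101 = 381 → 01 7d.
Outer input = (K'⊕opad) ∥ inner = 5f 2b 5c 5c ∥ 01 7d.
Outer hash (tag): sum = 95+43+92+92+1+125 = 448 → 01 c0.

01c0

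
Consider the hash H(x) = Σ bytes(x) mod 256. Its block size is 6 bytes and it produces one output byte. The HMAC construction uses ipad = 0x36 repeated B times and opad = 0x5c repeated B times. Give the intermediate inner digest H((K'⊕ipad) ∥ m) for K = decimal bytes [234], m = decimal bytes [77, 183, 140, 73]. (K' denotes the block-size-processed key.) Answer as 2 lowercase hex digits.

Key decimal bytes [234] = ea is 1 byte ≤ B = 6; zero-pad to 6 bytes: K' = ea 00 00 00 00 00.
K' ⊕ ipad = dc 36 36 36 36 36.
Inner input = dc 36 36 36 36 36 ∥ 4d b7 8c 49.
Inner hash: sum = 220+54+54+54+54+54+77+183+140+73 = 963; mod 256 = 195 → c3.

c3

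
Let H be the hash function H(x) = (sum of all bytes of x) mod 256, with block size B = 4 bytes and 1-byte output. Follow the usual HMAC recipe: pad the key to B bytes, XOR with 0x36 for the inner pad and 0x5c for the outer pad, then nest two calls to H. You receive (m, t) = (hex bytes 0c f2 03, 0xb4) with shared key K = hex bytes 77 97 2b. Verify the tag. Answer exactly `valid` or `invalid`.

invalid

Key hex bytes 77 97 2b is 3 bytes ≤ B = 4; zero-pad to 4 bytes: K' = 77 97 2b 00.
K' ⊕ ipad = 41 a1 1d 36; K' ⊕ opad = 2b cb 77 5c.
Inner hash: sum = 65+161+29+54+12+242+3 = 566; mod 256 = 54 → 36.
Outer hash (recomputed tag): sum = 43+203+119+92+54 = 511; mod 256 = 255 → ff.
Recomputed tag = ff; claimed = b4 → mismatch.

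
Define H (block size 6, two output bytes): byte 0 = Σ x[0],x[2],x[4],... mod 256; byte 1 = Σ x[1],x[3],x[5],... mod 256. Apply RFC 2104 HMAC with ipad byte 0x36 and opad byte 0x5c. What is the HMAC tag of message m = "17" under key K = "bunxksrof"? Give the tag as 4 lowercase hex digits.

Key "bunxksrof" = 62 75 6e 78 6b 73 72 6f 66 is 9 bytes > B = 6, so hash it first: H(key) = 13 cf, then zero-pad to 6 bytes: K' = 13 cf 00 00 00 00.
K' ⊕ ipad = 25 f9 36 36 36 36.  K' ⊕ opad = 4f 93 5c 5c 5c 5c.
Inner input = (K'⊕ipad) ∥ m = 25 f9 36 36 36 36 ∥ 31 37.
Inner hash: even-index sum = 194 mod 256 = 194; odd-index sum = 412 mod 256 = 156 → c2 9c.
Outer input = (K'⊕opad) ∥ inner = 4f 93 5c 5c 5c 5c ∥ c2 9c.
Outer hash (tag): even-index sum = 457 mod 256 = 201; odd-index sum = 487 mod 256 = 231 → c9 e7.

c9e7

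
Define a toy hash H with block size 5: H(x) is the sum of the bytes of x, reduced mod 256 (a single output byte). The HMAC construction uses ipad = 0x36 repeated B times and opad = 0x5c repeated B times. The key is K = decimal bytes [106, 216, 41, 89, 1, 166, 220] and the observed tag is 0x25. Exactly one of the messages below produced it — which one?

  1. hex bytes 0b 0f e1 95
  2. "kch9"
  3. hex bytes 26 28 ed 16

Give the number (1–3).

3

Key decimal bytes [106, 216, 41, 89, 1, 166, 220] = 6a d8 29 59 01 a6 dc is 7 bytes > B = 5, so hash it first: H(key) = 47, then zero-pad to 5 bytes: K' = 47 00 00 00 00.
K' ⊕ ipad = 71 36 36 36 36; K' ⊕ opad = 1b 5c 5c 5c 5c.
m1: inner = H(71 36 36 36 36 0b 0f e1 95) = d9; tag = H(1b 5c 5c 5c 5c d9) = 64
m2: inner = H(71 36 36 36 36 6b 63 68 39) = b8; tag = H(1b 5c 5c 5c 5c b8) = 43
m3: inner = H(71 36 36 36 36 26 28 ed 16) = 9a; tag = H(1b 5c 5c 5c 5c 9a) = 25 ← matches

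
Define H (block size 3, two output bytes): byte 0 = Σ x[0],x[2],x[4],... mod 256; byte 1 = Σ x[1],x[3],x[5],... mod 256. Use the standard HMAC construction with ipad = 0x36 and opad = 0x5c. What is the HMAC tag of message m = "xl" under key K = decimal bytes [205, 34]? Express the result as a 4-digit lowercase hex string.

Key decimal bytes [205, 34] = cd 22 is 2 bytes ≤ B = 3; zero-pad to 3 bytes: K' = cd 22 00.
K' ⊕ ipad = fb 14 36.  K' ⊕ opad = 91 7e 5c.
Inner input = (K'⊕ipad) ∥ m = fb 14 36 ∥ 78 6c.
Inner hash: even-index sum = 413 mod 256 = 157; odd-index sum = 140 mod 256 = 140 → 9d 8c.
Outer input = (K'⊕opad) ∥ inner = 91 7e 5c ∥ 9d 8c.
Outer hash (tag): even-index sum = 377 mod 256 = 121; odd-index sum = 283 mod 256 = 27 → 79 1b.

791b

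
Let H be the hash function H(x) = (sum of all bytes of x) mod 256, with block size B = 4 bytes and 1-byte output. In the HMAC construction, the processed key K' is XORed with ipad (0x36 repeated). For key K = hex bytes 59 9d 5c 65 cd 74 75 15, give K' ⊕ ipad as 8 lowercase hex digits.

b4363636

Key hex bytes 59 9d 5c 65 cd 74 75 15 is 8 bytes > B = 4, so hash it first: H(key) = 82, then zero-pad to 4 bytes: K' = 82 00 00 00.
XOR each byte with 0x36: 82⊕36=b4, 00⊕36=36, 00⊕36=36, 00⊕36=36.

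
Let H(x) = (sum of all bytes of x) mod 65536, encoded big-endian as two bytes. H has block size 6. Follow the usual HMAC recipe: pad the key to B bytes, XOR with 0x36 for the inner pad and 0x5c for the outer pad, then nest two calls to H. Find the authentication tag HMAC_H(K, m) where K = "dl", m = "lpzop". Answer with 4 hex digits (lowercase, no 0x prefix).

Key "dl" = 64 6c is 2 bytes ≤ B = 6; zero-pad to 6 bytes: K' = 64 6c 00 00 00 00.
K' ⊕ ipad = 52 5a 36 36 36 36.  K' ⊕ opad = 38 30 5c 5c 5c 5c.
Inner input = (K'⊕ipad) ∥ m = 52 5a 36 36 36 36 ∥ 6c 70 7a 6f 70.
Inner hash: sum = 82+90+54+54+54+54+108+112+122+111+112 = 953 → 03 b9.
Outer input = (K'⊕opad) ∥ inner = 38 30 5c 5c 5c 5c ∥ 03 b9.
Outer hash (tag): sum = 56+48+92+92+92+92+3+185 = 660 → 02 94.

0294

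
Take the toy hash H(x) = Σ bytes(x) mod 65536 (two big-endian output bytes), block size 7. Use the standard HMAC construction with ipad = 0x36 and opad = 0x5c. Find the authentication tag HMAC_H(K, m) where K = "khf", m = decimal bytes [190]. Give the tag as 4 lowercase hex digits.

Key "khf" = 6b 68 66 is 3 bytes ≤ B = 7; zero-pad to 7 bytes: K' = 6b 68 66 00 00 00 00.
K' ⊕ ipad = 5d 5e 50 36 36 36 36.  K' ⊕ opad = 37 34 3a 5c 5c 5c 5c.
Inner input = (K'⊕ipad) ∥ m = 5d 5e 50 36 36 36 36 ∥ be.
Inner hash: sum = 93+94+80+54+54+54+54+190 = 673 → 02 a1.
Outer input = (K'⊕opad) ∥ inner = 37 34 3a 5c 5c 5c 5c ∥ 02 a1.
Outer hash (tag): sum = 55+52+58+92+92+92+92+2+161 = 696 → 02 b8.

02b8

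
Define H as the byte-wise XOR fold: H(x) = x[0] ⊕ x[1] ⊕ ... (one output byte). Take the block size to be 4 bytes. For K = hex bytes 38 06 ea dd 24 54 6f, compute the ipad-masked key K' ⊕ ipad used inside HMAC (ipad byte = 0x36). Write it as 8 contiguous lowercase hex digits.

20363636

Key hex bytes 38 06 ea dd 24 54 6f is 7 bytes > B = 4, so hash it first: H(key) = 16, then zero-pad to 4 bytes: K' = 16 00 00 00.
XOR each byte with 0x36: 16⊕36=20, 00⊕36=36, 00⊕36=36, 00⊕36=36.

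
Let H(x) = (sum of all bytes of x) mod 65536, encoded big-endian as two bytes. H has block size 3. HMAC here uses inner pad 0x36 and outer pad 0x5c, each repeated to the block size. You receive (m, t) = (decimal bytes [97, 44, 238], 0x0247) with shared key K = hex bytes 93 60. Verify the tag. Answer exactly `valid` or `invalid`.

Key hex bytes 93 60 is 2 bytes ≤ B = 3; zero-pad to 3 bytes: K' = 93 60 00.
K' ⊕ ipad = a5 56 36; K' ⊕ opad = cf 3c 5c.
Inner hash: sum = 165+86+54+97+44+238 = 684 → 02 ac.
Outer hash (recomputed tag): sum = 207+60+92+2+172 = 533 → 02 15.
Recomputed tag = 0215; claimed = 0247 → mismatch.

invalid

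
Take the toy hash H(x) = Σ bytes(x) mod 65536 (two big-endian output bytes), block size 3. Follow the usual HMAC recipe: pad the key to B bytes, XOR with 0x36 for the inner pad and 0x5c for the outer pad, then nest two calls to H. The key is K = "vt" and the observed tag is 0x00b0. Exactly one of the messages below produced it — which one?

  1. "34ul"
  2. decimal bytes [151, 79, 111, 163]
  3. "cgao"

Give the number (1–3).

Key "vt" = 76 74 is 2 bytes ≤ B = 3; zero-pad to 3 bytes: K' = 76 74 00.
K' ⊕ ipad = 40 42 36; K' ⊕ opad = 2a 28 5c.
m1: inner = H(40 42 36 33 34 75 6c) = 02 00; tag = H(2a 28 5c 02 00) = 00b0 ← matches
m2: inner = H(40 42 36 97 4f 6f a3) = 02 b0; tag = H(2a 28 5c 02 b0) = 0160
m3: inner = H(40 42 36 63 67 61 6f) = 02 52; tag = H(2a 28 5c 02 52) = 0102

1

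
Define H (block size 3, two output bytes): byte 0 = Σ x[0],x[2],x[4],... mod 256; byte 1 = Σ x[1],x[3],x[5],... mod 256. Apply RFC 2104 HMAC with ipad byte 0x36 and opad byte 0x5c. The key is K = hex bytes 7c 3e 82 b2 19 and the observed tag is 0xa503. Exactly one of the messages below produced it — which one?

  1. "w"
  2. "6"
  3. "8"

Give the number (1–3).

3

Key hex bytes 7c 3e 82 b2 19 is 5 bytes > B = 3, so hash it first: H(key) = 17 f0, then zero-pad to 3 bytes: K' = 17 f0 00.
K' ⊕ ipad = 21 c6 36; K' ⊕ opad = 4b ac 5c.
m1: inner = H(21 c6 36 77) = 57 3d; tag = H(4b ac 5c 57 3d) = e403
m2: inner = H(21 c6 36 36) = 57 fc; tag = H(4b ac 5c 57 fc) = a303
m3: inner = H(21 c6 36 38) = 57 fe; tag = H(4b ac 5c 57 fe) = a503 ← matches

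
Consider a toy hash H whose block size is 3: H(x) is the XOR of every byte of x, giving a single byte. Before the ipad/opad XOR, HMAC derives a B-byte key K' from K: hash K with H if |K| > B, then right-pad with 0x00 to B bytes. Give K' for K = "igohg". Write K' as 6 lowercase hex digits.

|K| = 5 > B = 3, so first hash the key.
H(K): XOR 69⊕67⊕6f⊕68⊕67 = 6e.
Zero-pad H(K) = 6e to 3 bytes: K' = 6e 00 00.

6e0000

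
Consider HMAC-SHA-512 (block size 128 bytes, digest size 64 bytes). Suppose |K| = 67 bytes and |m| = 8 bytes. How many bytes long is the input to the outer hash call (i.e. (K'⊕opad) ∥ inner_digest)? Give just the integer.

192

Key is 67 ≤ 128 bytes, zero-padded: |K'| = 128.
Outer input = (K'⊕opad) ∥ H(inner) → 128 + 64 = 192 bytes.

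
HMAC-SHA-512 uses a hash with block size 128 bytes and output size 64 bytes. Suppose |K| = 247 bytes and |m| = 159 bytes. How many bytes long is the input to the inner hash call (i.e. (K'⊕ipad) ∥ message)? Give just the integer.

Key is 247 > 128 bytes, so it is hashed to 64 bytes then zero-padded to 128: |K'| = 128.
Inner input = (K'⊕ipad) ∥ m → 128 + 159 = 287 bytes.

287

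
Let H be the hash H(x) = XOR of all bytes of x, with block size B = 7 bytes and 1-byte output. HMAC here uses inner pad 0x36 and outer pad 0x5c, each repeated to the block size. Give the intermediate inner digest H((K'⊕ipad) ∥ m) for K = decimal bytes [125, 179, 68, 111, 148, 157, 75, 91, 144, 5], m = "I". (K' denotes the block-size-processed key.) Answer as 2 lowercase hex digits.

16

Key decimal bytes [125, 179, 68, 111, 148, 157, 75, 91, 144, 5] = 7d b3 44 6f 94 9d 4b 5b 90 05 is 10 bytes > B = 7, so hash it first: H(key) = 69, then zero-pad to 7 bytes: K' = 69 00 00 00 00 00 00.
K' ⊕ ipad = 5f 36 36 36 36 36 36.
Inner input = 5f 36 36 36 36 36 36 ∥ 49.
Inner hash: XOR 5f⊕36⊕36⊕36⊕36⊕36⊕36⊕49 = 16.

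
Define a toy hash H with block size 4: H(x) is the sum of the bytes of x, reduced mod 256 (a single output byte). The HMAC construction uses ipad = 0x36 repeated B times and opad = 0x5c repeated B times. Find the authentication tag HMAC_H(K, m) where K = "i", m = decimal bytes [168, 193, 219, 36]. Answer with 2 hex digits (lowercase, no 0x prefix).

Key "i" = 69 is 1 byte ≤ B = 4; zero-pad to 4 bytes: K' = 69 00 00 00.
K' ⊕ ipad = 5f 36 36 36.  K' ⊕ opad = 35 5c 5c 5c.
Inner input = (K'⊕ipad) ∥ m = 5f 36 36 36 ∥ a8 c1 db 24.
Inner hash: sum = 95+54+54+54+168+193+219+36 = 873; mod 256 = 105 → 69.
Outer input = (K'⊕opad) ∥ inner = 35 5c 5c 5c ∥ 69.
Outer hash (tag): sum = 53+92+92+92+105 = 434; mod 256 = 178 → b2.

b2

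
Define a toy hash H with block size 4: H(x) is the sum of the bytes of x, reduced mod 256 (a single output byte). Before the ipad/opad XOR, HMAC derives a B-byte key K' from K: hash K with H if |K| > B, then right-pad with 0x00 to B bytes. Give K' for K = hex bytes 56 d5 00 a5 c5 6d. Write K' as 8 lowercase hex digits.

|K| = 6 > B = 4, so first hash the key.
H(K): sum = 86+213+0+165+197+109 = 770; mod 256 = 2 → 02.
Zero-pad H(K) = 02 to 4 bytes: K' = 02 00 00 00.

02000000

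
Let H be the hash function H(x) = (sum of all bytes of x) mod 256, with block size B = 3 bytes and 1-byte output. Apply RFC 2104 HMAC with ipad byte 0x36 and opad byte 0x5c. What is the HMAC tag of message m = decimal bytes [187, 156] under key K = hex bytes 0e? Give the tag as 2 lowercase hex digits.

05

Key hex bytes 0e is 1 byte ≤ B = 3; zero-pad to 3 bytes: K' = 0e 00 00.
K' ⊕ ipad = 38 36 36.  K' ⊕ opad = 52 5c 5c.
Inner input = (K'⊕ipad) ∥ m = 38 36 36 ∥ bb 9c.
Inner hash: sum = 56+54+54+187+156 = 507; mod 256 = 251 → fb.
Outer input = (K'⊕opad) ∥ inner = 52 5c 5c ∥ fb.
Outer hash (tag): sum = 82+92+92+251 = 517; mod 256 = 5 → 05.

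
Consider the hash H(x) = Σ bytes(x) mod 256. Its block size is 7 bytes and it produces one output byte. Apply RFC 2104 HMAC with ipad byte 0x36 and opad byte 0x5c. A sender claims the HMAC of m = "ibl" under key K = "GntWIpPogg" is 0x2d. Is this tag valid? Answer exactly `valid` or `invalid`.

Key "GntWIpPogg" = 47 6e 74 57 49 70 50 6f 67 67 is 10 bytes > B = 7, so hash it first: H(key) = c6, then zero-pad to 7 bytes: K' = c6 00 00 00 00 00 00.
K' ⊕ ipad = f0 36 36 36 36 36 36; K' ⊕ opad = 9a 5c 5c 5c 5c 5c 5c.
Inner hash: sum = 240+54+54+54+54+54+54+105+98+108 = 875; mod 256 = 107 → 6b.
Outer hash (recomputed tag): sum = 154+92+92+92+92+92+92+107 = 813; mod 256 = 45 → 2d.
Recomputed tag = 2d; claimed = 2d → match.

valid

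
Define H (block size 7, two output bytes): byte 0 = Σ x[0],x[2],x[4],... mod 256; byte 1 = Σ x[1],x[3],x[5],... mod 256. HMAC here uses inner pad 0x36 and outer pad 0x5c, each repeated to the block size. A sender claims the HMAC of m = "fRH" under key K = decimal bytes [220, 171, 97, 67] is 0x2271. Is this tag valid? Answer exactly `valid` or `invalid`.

invalid

Key decimal bytes [220, 171, 97, 67] = dc ab 61 43 is 4 bytes ≤ B = 7; zero-pad to 7 bytes: K' = dc ab 61 43 00 00 00.
K' ⊕ ipad = ea 9d 57 75 36 36 36; K' ⊕ opad = 80 f7 3d 1f 5c 5c 5c.
Inner hash: even-index sum = 511 mod 256 = 255; odd-index sum = 502 mod 256 = 246 → ff f6.
Outer hash (recomputed tag): even-index sum = 619 mod 256 = 107; odd-index sum = 625 mod 256 = 113 → 6b 71.
Recomputed tag = 6b71; claimed = 2271 → mismatch.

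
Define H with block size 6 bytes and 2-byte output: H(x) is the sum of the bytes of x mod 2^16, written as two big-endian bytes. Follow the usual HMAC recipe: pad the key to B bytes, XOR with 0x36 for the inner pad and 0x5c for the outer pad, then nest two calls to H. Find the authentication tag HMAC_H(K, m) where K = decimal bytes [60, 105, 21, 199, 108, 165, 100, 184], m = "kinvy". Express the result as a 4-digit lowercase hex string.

Key decimal bytes [60, 105, 21, 199, 108, 165, 100, 184] = 3c 69 15 c7 6c a5 64 b8 is 8 bytes > B = 6, so hash it first: H(key) = 03 ae, then zero-pad to 6 bytes: K' = 03 ae 00 00 00 00.
K' ⊕ ipad = 35 98 36 36 36 36.  K' ⊕ opad = 5f f2 5c 5c 5c 5c.
Inner input = (K'⊕ipad) ∥ m = 35 98 36 36 36 36 ∥ 6b 69 6e 76 79.
Inner hash: sum = 53+152+54+54+54+54+107+105+110+118+121 = 982 → 03 d6.
Outer input = (K'⊕opad) ∥ inner = 5f f2 5c 5c 5c 5c ∥ 03 d6.
Outer hash (tag): sum = 95+242+92+92+92+92+3+214 = 922 → 03 9a.

039a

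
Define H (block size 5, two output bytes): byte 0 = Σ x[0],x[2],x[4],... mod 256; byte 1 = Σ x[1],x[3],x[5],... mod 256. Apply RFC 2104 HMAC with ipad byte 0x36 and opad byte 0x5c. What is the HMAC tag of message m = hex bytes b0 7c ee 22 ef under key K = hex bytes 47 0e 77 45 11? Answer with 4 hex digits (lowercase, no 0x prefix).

Key hex bytes 47 0e 77 45 11 is exactly B = 5 bytes: K' = 47 0e 77 45 11.
K' ⊕ ipad = 71 38 41 73 27.  K' ⊕ opad = 1b 52 2b 19 4d.
Inner input = (K'⊕ipad) ∥ m = 71 38 41 73 27 ∥ b0 7c ee 22 ef.
Inner hash: even-index sum = 375 mod 256 = 119; odd-index sum = 824 mod 256 = 56 → 77 38.
Outer input = (K'⊕opad) ∥ inner = 1b 52 2b 19 4d ∥ 77 38.
Outer hash (tag): even-index sum = 203 mod 256 = 203; odd-index sum = 226 mod 256 = 226 → cb e2.

cbe2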